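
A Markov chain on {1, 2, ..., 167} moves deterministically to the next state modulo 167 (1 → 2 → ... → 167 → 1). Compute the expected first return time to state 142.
E[T_142 | X_0 = 142] = 167

The chain cycles deterministically, so starting at state 142 it returns in exactly 167 steps. Equivalently, the stationary distribution is uniform π_j = 1/167 for every state j, so by Kac's formula E[T_142] = 1/π_142 = 167.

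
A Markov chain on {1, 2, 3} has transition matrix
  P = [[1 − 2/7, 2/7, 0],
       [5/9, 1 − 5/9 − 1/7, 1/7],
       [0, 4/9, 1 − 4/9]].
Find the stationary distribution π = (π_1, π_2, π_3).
π = (490/823, 252/823, 81/823)

This is a birth-death chain on three states, which satisfies detailed balance: π_1 · P_{12} = π_2 · P_{21} and π_2 · P_{23} = π_3 · P_{32}.
From π_1 · 2/7 = π_2 · 5/9: π_2/π_1 = (2/7)/(5/9) = 18/35.
From π_2 · 1/7 = π_3 · 4/9: π_3/π_2 = (1/7)/(4/9) = 9/28.
Take π_1 proportional to 1; then unnormalized π = (1, 18/35, 81/490). Normalize by dividing by the sum 823/490:
  π = (490/823, 252/823, 81/823).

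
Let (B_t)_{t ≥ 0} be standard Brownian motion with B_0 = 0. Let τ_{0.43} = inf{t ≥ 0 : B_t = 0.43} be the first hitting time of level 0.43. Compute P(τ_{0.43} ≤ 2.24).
P(τ_{0.43} ≤ 2.24) = 2(1 − Φ(0.43/√2.24)) = 2(1 − Φ(0.2873)) ≈ 0.7739

By the reflection principle for standard BM, P(τ_b ≤ t) = 2 · P(B_t ≥ b). Since B_t ~ N(0, t), P(B_t ≥ 0.43) = 1 − Φ(0.43/√t) = 1 − Φ(0.43/√2.24) = 1 − Φ(0.2873) ≈ 0.38694. Doubling: P(τ_{0.43} ≤ 2.24) ≈ 2 · 0.38694 = 0.77388 ≈ 0.7739.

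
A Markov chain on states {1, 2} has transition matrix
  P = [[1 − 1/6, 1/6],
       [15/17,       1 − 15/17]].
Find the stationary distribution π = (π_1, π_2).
π_1 = 90/107, π_2 = 17/107

Solve πP = π with π_1 + π_2 = 1. From πP = π: π_1 · (1 − 1/6) + π_2 · 15/17 = π_1 ⇒ π_2 · 15/17 = π_1 · 1/6 ⇒ π_2/π_1 = (1/6)/(15/17) = 17/90. Together with π_1 + π_2 = 1:
  π_1 = (15/17)/(1/6 + 15/17) = (15/17)/(107/102) = 90/107,
  π_2 = (1/6)/(1/6 + 15/17) = (1/6)/(107/102) = 17/107.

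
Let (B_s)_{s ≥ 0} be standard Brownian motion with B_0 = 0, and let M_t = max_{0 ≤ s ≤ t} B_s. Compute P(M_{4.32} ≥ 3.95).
P(M_{4.32} ≥ 3.95) = 2·P(B_{4.32} ≥ 3.95) = 2(1 − Φ(3.95/√4.32)) ≈ 0.0574

By the reflection principle for Brownian motion, P(M_t ≥ a) = 2 · P(B_t ≥ a) for a ≥ 0. Since B_t ~ N(0, t), P(B_t ≥ 3.95) = 1 − Φ(3.95/√t) = 1 − Φ(3.95/√4.32) = 1 − Φ(1.9004). So
  P(M_{4.32} ≥ 3.95) = 2(1 − Φ(1.9004)) ≈ 0.0574.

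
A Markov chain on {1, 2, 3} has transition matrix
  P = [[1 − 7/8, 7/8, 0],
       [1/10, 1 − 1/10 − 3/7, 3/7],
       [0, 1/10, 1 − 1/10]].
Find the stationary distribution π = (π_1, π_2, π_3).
π = (4/189, 5/27, 50/63)

This is a birth-death chain on three states, which satisfies detailed balance: π_1 · P_{12} = π_2 · P_{21} and π_2 · P_{23} = π_3 · P_{32}.
From π_1 · 7/8 = π_2 · 1/10: π_2/π_1 = (7/8)/(1/10) = 35/4.
From π_2 · 3/7 = π_3 · 1/10: π_3/π_2 = (3/7)/(1/10) = 30/7.
Take π_1 proportional to 1; then unnormalized π = (1, 35/4, 75/2). Normalize by dividing by the sum 189/4:
  π = (4/189, 5/27, 50/63).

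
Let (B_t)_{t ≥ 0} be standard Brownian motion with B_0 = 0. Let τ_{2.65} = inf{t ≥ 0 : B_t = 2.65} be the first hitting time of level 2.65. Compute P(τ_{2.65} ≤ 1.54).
P(τ_{2.65} ≤ 1.54) = 2(1 − Φ(2.65/√1.54)) = 2(1 − Φ(2.1354)) ≈ 0.0327

By the reflection principle for standard BM, P(τ_b ≤ t) = 2 · P(B_t ≥ b). Since B_t ~ N(0, t), P(B_t ≥ 2.65) = 1 − Φ(2.65/√t) = 1 − Φ(2.65/√1.54) = 1 − Φ(2.1354) ≈ 0.01636. Doubling: P(τ_{2.65} ≤ 1.54) ≈ 2 · 0.01636 = 0.03272 ≈ 0.0327.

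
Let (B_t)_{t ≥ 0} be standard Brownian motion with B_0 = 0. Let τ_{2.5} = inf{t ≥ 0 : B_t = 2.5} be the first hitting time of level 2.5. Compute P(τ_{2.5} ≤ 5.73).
P(τ_{2.5} ≤ 5.73) = 2(1 − Φ(2.5/√5.73)) = 2(1 − Φ(1.0444)) ≈ 0.2963

By the reflection principle for standard BM, P(τ_b ≤ t) = 2 · P(B_t ≥ b). Since B_t ~ N(0, t), P(B_t ≥ 2.5) = 1 − Φ(2.5/√t) = 1 − Φ(2.5/√5.73) = 1 − Φ(1.0444) ≈ 0.14815. Doubling: P(τ_{2.5} ≤ 5.73) ≈ 2 · 0.14815 = 0.29630 ≈ 0.2963.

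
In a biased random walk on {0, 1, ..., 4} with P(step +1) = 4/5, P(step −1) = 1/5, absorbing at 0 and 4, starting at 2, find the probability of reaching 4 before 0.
P(hit 4 before 0) = (1 − (1/4)^2) / (1 − (1/4)^4) = 16/17

Let u_k denote P(reach 4 before 0 | start at k). Boundary: u_0 = 0, u_4 = 1. Recurrence: u_k = 4/5·u_{k+1} + 1/5·u_{k-1} for 1 ≤ k ≤ 3. Try u_k = A + B·r^k with r = q/p = (1/5)/(4/5) = 1/4. Substitution satisfies the recurrence; boundary conditions give:
  u_k = (1 − r^k) / (1 − r^N) = (1 − (1/4)^2) / (1 − (1/4)^4) = 16/17.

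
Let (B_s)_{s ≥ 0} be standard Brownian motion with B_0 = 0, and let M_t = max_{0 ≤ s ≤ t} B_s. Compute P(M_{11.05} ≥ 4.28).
P(M_{11.05} ≥ 4.28) = 2·P(B_{11.05} ≥ 4.28) = 2(1 − Φ(4.28/√11.05)) ≈ 0.1979

By the reflection principle for Brownian motion, P(M_t ≥ a) = 2 · P(B_t ≥ a) for a ≥ 0. Since B_t ~ N(0, t), P(B_t ≥ 4.28) = 1 − Φ(4.28/√t) = 1 − Φ(4.28/√11.05) = 1 − Φ(1.2875). So
  P(M_{11.05} ≥ 4.28) = 2(1 − Φ(1.2875)) ≈ 0.1979.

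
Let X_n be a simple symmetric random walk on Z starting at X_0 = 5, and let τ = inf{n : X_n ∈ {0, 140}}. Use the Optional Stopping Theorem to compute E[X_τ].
E[X_τ] = 5

X_n is a martingale and τ is a bounded-mean stopping time (indeed τ is finite a.s. with bounded expectation since the walk is in a bounded region). By the OST, E[X_τ] = E[X_0] = 5. Equivalently: E[X_τ] = 140 · P(hit 140 first) + 0 · P(hit 0 first) = 140 · (5/140) = 5.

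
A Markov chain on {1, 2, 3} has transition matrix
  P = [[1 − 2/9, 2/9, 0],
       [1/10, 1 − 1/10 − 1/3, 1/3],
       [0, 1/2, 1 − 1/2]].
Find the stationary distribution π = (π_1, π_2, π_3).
π = (27/127, 60/127, 40/127)

This is a birth-death chain on three states, which satisfies detailed balance: π_1 · P_{12} = π_2 · P_{21} and π_2 · P_{23} = π_3 · P_{32}.
From π_1 · 2/9 = π_2 · 1/10: π_2/π_1 = (2/9)/(1/10) = 20/9.
From π_2 · 1/3 = π_3 · 1/2: π_3/π_2 = (1/3)/(1/2) = 2/3.
Take π_1 proportional to 1; then unnormalized π = (1, 20/9, 40/27). Normalize by dividing by the sum 127/27:
  π = (27/127, 60/127, 40/127).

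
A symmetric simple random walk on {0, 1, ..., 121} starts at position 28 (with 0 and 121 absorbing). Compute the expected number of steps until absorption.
E[τ | X_0 = 28] = 2604

Let v_k = E[τ | X_0 = k]. Boundary: v_0 = v_121 = 0. Recurrence: v_k = 1 + (v_{k-1} + v_{k+1})/2 for 1 ≤ k ≤ 120. The particular solution to v_k − (v_{k-1} + v_{k+1})/2 = 1 is v_k = −k^2. Adding homogeneous solution A + B k and matching boundaries gives v_k = k (121 − k). Substituting k = 28: v_28 = 28 · 93 = 2604.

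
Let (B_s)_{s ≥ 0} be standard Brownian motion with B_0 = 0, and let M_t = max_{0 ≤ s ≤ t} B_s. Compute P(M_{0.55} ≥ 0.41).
P(M_{0.55} ≥ 0.41) = 2·P(B_{0.55} ≥ 0.41) = 2(1 − Φ(0.41/√0.55)) ≈ 0.5804

By the reflection principle for Brownian motion, P(M_t ≥ a) = 2 · P(B_t ≥ a) for a ≥ 0. Since B_t ~ N(0, t), P(B_t ≥ 0.41) = 1 − Φ(0.41/√t) = 1 − Φ(0.41/√0.55) = 1 − Φ(0.5528). So
  P(M_{0.55} ≥ 0.41) = 2(1 − Φ(0.5528)) ≈ 0.5804.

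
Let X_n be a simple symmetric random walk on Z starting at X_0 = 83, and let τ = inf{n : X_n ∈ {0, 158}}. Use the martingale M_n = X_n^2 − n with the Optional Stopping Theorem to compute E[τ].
E[τ] = 6225

M_n = X_n^2 − n is a martingale (since E[X_{n+1}^2 | F_n] = X_n^2 + 1). By OST (τ has finite mean in a bounded region), E[M_τ] = E[M_0] = X_0^2 − 0 = 83^2 = 6889. Also E[M_τ] = E[X_τ^2] − E[τ]. The walk exits at 0 or 158, with P(hit 158 first) = 83/158, so E[X_τ^2] = 158^2 · 83/158 + 0 = 13114. Thus E[τ] = E[X_τ^2] − E[M_τ] = 13114 − 6889 = 6225 = 83(158 − 83) = 6225.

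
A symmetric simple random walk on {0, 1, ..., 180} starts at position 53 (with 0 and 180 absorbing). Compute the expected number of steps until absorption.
E[τ | X_0 = 53] = 6731

Let v_k = E[τ | X_0 = k]. Boundary: v_0 = v_180 = 0. Recurrence: v_k = 1 + (v_{k-1} + v_{k+1})/2 for 1 ≤ k ≤ 179. The particular solution to v_k − (v_{k-1} + v_{k+1})/2 = 1 is v_k = −k^2. Adding homogeneous solution A + B k and matching boundaries gives v_k = k (180 − k). Substituting k = 53: v_53 = 53 · 127 = 6731.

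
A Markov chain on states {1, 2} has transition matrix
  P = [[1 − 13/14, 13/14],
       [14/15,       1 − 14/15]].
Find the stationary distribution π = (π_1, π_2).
π_1 = 196/391, π_2 = 195/391

Solve πP = π with π_1 + π_2 = 1. From πP = π: π_1 · (1 − 13/14) + π_2 · 14/15 = π_1 ⇒ π_2 · 14/15 = π_1 · 13/14 ⇒ π_2/π_1 = (13/14)/(14/15) = 195/196. Together with π_1 + π_2 = 1:
  π_1 = (14/15)/(13/14 + 14/15) = (14/15)/(391/210) = 196/391,
  π_2 = (13/14)/(13/14 + 14/15) = (13/14)/(391/210) = 195/391.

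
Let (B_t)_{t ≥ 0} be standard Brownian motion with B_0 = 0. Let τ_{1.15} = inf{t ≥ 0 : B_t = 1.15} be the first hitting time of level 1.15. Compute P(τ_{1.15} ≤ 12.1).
P(τ_{1.15} ≤ 12.1) = 2(1 − Φ(1.15/√12.1)) = 2(1 − Φ(0.3306)) ≈ 0.7409

By the reflection principle for standard BM, P(τ_b ≤ t) = 2 · P(B_t ≥ b). Since B_t ~ N(0, t), P(B_t ≥ 1.15) = 1 − Φ(1.15/√t) = 1 − Φ(1.15/√12.1) = 1 − Φ(0.3306) ≈ 0.37047. Doubling: P(τ_{1.15} ≤ 12.1) ≈ 2 · 0.37047 = 0.74094 ≈ 0.7409.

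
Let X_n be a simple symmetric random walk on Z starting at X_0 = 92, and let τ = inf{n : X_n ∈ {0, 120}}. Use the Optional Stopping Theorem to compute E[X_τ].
E[X_τ] = 92

X_n is a martingale and τ is a bounded-mean stopping time (indeed τ is finite a.s. with bounded expectation since the walk is in a bounded region). By the OST, E[X_τ] = E[X_0] = 92. Equivalently: E[X_τ] = 120 · P(hit 120 first) + 0 · P(hit 0 first) = 120 · (92/120) = 92.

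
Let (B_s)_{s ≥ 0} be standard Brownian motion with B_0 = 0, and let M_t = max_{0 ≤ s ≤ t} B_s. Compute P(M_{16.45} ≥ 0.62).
P(M_{16.45} ≥ 0.62) = 2·P(B_{16.45} ≥ 0.62) = 2(1 − Φ(0.62/√16.45)) ≈ 0.8785

By the reflection principle for Brownian motion, P(M_t ≥ a) = 2 · P(B_t ≥ a) for a ≥ 0. Since B_t ~ N(0, t), P(B_t ≥ 0.62) = 1 − Φ(0.62/√t) = 1 − Φ(0.62/√16.45) = 1 − Φ(0.1529). So
  P(M_{16.45} ≥ 0.62) = 2(1 − Φ(0.1529)) ≈ 0.8785.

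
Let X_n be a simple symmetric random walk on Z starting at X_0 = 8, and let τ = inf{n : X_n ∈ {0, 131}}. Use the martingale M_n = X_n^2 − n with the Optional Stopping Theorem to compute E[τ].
E[τ] = 984

M_n = X_n^2 − n is a martingale (since E[X_{n+1}^2 | F_n] = X_n^2 + 1). By OST (τ has finite mean in a bounded region), E[M_τ] = E[M_0] = X_0^2 − 0 = 8^2 = 64. Also E[M_τ] = E[X_τ^2] − E[τ]. The walk exits at 0 or 131, with P(hit 131 first) = 8/131, so E[X_τ^2] = 131^2 · 8/131 + 0 = 1048. Thus E[τ] = E[X_τ^2] − E[M_τ] = 1048 − 64 = 984 = 8(131 − 8) = 984.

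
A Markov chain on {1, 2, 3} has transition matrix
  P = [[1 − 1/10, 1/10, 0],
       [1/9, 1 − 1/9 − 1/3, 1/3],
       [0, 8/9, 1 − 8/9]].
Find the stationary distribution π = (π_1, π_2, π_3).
π = (80/179, 72/179, 27/179)

This is a birth-death chain on three states, which satisfies detailed balance: π_1 · P_{12} = π_2 · P_{21} and π_2 · P_{23} = π_3 · P_{32}.
From π_1 · 1/10 = π_2 · 1/9: π_2/π_1 = (1/10)/(1/9) = 9/10.
From π_2 · 1/3 = π_3 · 8/9: π_3/π_2 = (1/3)/(8/9) = 3/8.
Take π_1 proportional to 1; then unnormalized π = (1, 9/10, 27/80). Normalize by dividing by the sum 179/80:
  π = (80/179, 72/179, 27/179).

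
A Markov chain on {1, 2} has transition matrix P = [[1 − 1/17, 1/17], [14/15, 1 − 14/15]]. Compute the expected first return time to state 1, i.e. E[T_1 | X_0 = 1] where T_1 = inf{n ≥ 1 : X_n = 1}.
E[T_1 | X_0 = 1] = 1/π_1 = 253/238

For an irreducible recurrent Markov chain with stationary distribution π, E[T_i | X_0 = i] = 1/π_i (Kac's formula). Here π_1 = (14/15)/(1/17 + 14/15) = (14/15)/(253/255) = 238/253, so E[T_1 | X_0 = 1] = 1/π_1 = (1/17 + 14/15)/(14/15) = (253/255)/(14/15) = 253/238.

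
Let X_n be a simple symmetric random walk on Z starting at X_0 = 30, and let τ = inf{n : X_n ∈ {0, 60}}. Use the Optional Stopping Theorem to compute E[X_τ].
E[X_τ] = 30

X_n is a martingale and τ is a bounded-mean stopping time (indeed τ is finite a.s. with bounded expectation since the walk is in a bounded region). By the OST, E[X_τ] = E[X_0] = 30. Equivalently: E[X_τ] = 60 · P(hit 60 first) + 0 · P(hit 0 first) = 60 · (30/60) = 30.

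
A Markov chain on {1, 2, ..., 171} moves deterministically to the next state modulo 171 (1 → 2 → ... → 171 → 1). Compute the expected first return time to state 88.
E[T_88 | X_0 = 88] = 171

The chain cycles deterministically, so starting at state 88 it returns in exactly 171 steps. Equivalently, the stationary distribution is uniform π_j = 1/171 for every state j, so by Kac's formula E[T_88] = 1/π_88 = 171.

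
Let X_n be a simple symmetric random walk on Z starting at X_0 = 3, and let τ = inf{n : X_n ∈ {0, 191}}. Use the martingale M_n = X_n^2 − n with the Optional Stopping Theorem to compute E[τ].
E[τ] = 564

M_n = X_n^2 − n is a martingale (since E[X_{n+1}^2 | F_n] = X_n^2 + 1). By OST (τ has finite mean in a bounded region), E[M_τ] = E[M_0] = X_0^2 − 0 = 3^2 = 9. Also E[M_τ] = E[X_τ^2] − E[τ]. The walk exits at 0 or 191, with P(hit 191 first) = 3/191, so E[X_τ^2] = 191^2 · 3/191 + 0 = 573. Thus E[τ] = E[X_τ^2] − E[M_τ] = 573 − 9 = 564 = 3(191 − 3) = 564.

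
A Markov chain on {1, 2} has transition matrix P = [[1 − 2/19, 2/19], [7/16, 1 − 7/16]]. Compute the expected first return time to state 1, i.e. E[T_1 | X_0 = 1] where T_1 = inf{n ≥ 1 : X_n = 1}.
E[T_1 | X_0 = 1] = 1/π_1 = 165/133

For an irreducible recurrent Markov chain with stationary distribution π, E[T_i | X_0 = i] = 1/π_i (Kac's formula). Here π_1 = (7/16)/(2/19 + 7/16) = (7/16)/(165/304) = 133/165, so E[T_1 | X_0 = 1] = 1/π_1 = (2/19 + 7/16)/(7/16) = (165/304)/(7/16) = 165/133.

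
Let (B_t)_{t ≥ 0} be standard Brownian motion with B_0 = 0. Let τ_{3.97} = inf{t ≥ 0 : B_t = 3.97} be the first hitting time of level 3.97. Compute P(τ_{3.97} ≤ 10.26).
P(τ_{3.97} ≤ 10.26) = 2(1 − Φ(3.97/√10.26)) = 2(1 − Φ(1.2394)) ≈ 0.2152

By the reflection principle for standard BM, P(τ_b ≤ t) = 2 · P(B_t ≥ b). Since B_t ~ N(0, t), P(B_t ≥ 3.97) = 1 − Φ(3.97/√t) = 1 − Φ(3.97/√10.26) = 1 − Φ(1.2394) ≈ 0.10760. Doubling: P(τ_{3.97} ≤ 10.26) ≈ 2 · 0.10760 = 0.21520 ≈ 0.2152.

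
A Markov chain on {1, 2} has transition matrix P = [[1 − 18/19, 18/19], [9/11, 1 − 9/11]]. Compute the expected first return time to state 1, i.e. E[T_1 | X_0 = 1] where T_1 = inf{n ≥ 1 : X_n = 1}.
E[T_1 | X_0 = 1] = 1/π_1 = 41/19

For an irreducible recurrent Markov chain with stationary distribution π, E[T_i | X_0 = i] = 1/π_i (Kac's formula). Here π_1 = (9/11)/(18/19 + 9/11) = (9/11)/(369/209) = 19/41, so E[T_1 | X_0 = 1] = 1/π_1 = (18/19 + 9/11)/(9/11) = (369/209)/(9/11) = 41/19.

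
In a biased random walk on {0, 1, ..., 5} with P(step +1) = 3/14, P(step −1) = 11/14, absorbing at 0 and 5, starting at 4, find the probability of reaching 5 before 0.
P(hit 5 before 0) = (1 − (11/3)^4) / (1 − (11/3)^5) = 5460/20101

Let u_k denote P(reach 5 before 0 | start at k). Boundary: u_0 = 0, u_5 = 1. Recurrence: u_k = 3/14·u_{k+1} + 11/14·u_{k-1} for 1 ≤ k ≤ 4. Try u_k = A + B·r^k with r = q/p = (11/14)/(3/14) = 11/3. Substitution satisfies the recurrence; boundary conditions give:
  u_k = (1 − r^k) / (1 − r^N) = (1 − (11/3)^4) / (1 − (11/3)^5) = 5460/20101.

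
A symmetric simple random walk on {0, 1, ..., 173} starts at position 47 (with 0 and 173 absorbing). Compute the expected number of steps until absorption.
E[τ | X_0 = 47] = 5922

Let v_k = E[τ | X_0 = k]. Boundary: v_0 = v_173 = 0. Recurrence: v_k = 1 + (v_{k-1} + v_{k+1})/2 for 1 ≤ k ≤ 172. The particular solution to v_k − (v_{k-1} + v_{k+1})/2 = 1 is v_k = −k^2. Adding homogeneous solution A + B k and matching boundaries gives v_k = k (173 − k). Substituting k = 47: v_47 = 47 · 126 = 5922.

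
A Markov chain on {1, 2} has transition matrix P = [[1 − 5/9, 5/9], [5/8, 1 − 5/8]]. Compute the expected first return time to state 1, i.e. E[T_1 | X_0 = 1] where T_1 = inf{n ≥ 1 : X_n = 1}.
E[T_1 | X_0 = 1] = 1/π_1 = 17/9

For an irreducible recurrent Markov chain with stationary distribution π, E[T_i | X_0 = i] = 1/π_i (Kac's formula). Here π_1 = (5/8)/(5/9 + 5/8) = (5/8)/(85/72) = 9/17, so E[T_1 | X_0 = 1] = 1/π_1 = (5/9 + 5/8)/(5/8) = (85/72)/(5/8) = 17/9.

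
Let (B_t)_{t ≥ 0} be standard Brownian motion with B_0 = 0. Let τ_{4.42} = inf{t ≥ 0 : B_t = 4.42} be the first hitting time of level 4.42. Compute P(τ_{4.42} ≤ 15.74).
P(τ_{4.42} ≤ 15.74) = 2(1 − Φ(4.42/√15.74)) = 2(1 − Φ(1.1141)) ≈ 0.2652

By the reflection principle for standard BM, P(τ_b ≤ t) = 2 · P(B_t ≥ b). Since B_t ~ N(0, t), P(B_t ≥ 4.42) = 1 − Φ(4.42/√t) = 1 − Φ(4.42/√15.74) = 1 − Φ(1.1141) ≈ 0.13262. Doubling: P(τ_{4.42} ≤ 15.74) ≈ 2 · 0.13262 = 0.26524 ≈ 0.2652.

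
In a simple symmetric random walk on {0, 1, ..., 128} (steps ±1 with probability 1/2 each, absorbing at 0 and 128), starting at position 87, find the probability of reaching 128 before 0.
P(hit 128 before 0) = 87/128

Let u_k = P(hit 128 before 0 | start at k). Then u_0 = 0, u_128 = 1, and u_k = u_{k-1}/2 + u_{k+1}/2 for 1 ≤ k ≤ 127. This harmonic recurrence is solved by u_k = k/128, giving u_87 = 87/128.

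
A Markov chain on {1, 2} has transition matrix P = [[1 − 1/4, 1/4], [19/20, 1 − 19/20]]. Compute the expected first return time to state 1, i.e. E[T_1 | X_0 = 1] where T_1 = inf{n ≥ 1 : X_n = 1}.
E[T_1 | X_0 = 1] = 1/π_1 = 24/19

For an irreducible recurrent Markov chain with stationary distribution π, E[T_i | X_0 = i] = 1/π_i (Kac's formula). Here π_1 = (19/20)/(1/4 + 19/20) = (19/20)/(6/5) = 19/24, so E[T_1 | X_0 = 1] = 1/π_1 = (1/4 + 19/20)/(19/20) = (6/5)/(19/20) = 24/19.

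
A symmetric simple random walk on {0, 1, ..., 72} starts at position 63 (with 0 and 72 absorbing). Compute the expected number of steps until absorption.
E[τ | X_0 = 63] = 567

Let v_k = E[τ | X_0 = k]. Boundary: v_0 = v_72 = 0. Recurrence: v_k = 1 + (v_{k-1} + v_{k+1})/2 for 1 ≤ k ≤ 71. The particular solution to v_k − (v_{k-1} + v_{k+1})/2 = 1 is v_k = −k^2. Adding homogeneous solution A + B k and matching boundaries gives v_k = k (72 − k). Substituting k = 63: v_63 = 63 · 9 = 567.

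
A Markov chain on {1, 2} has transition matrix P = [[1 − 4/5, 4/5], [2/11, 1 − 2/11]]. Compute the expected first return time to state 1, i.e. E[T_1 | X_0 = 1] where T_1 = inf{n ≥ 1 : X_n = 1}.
E[T_1 | X_0 = 1] = 1/π_1 = 27/5

For an irreducible recurrent Markov chain with stationary distribution π, E[T_i | X_0 = i] = 1/π_i (Kac's formula). Here π_1 = (2/11)/(4/5 + 2/11) = (2/11)/(54/55) = 5/27, so E[T_1 | X_0 = 1] = 1/π_1 = (4/5 + 2/11)/(2/11) = (54/55)/(2/11) = 27/5.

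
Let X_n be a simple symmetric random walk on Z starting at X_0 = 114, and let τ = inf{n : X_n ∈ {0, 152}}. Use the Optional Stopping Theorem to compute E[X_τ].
E[X_τ] = 114

X_n is a martingale and τ is a bounded-mean stopping time (indeed τ is finite a.s. with bounded expectation since the walk is in a bounded region). By the OST, E[X_τ] = E[X_0] = 114. Equivalently: E[X_τ] = 152 · P(hit 152 first) + 0 · P(hit 0 first) = 152 · (114/152) = 114.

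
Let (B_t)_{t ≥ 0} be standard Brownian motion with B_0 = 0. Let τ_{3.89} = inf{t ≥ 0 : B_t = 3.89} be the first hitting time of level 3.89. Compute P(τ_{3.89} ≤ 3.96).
P(τ_{3.89} ≤ 3.96) = 2(1 − Φ(3.89/√3.96)) = 2(1 − Φ(1.9548)) ≈ 0.0506

By the reflection principle for standard BM, P(τ_b ≤ t) = 2 · P(B_t ≥ b). Since B_t ~ N(0, t), P(B_t ≥ 3.89) = 1 − Φ(3.89/√t) = 1 − Φ(3.89/√3.96) = 1 − Φ(1.9548) ≈ 0.02530. Doubling: P(τ_{3.89} ≤ 3.96) ≈ 2 · 0.02530 = 0.05060 ≈ 0.0506.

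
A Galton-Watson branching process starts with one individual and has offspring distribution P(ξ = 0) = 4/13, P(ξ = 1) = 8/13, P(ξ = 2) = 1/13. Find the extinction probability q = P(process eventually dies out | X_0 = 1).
q = 1

Mean offspring μ = 0·4/13 + 1·8/13 + 2·1/13 = 10/13 ≤ 1. For μ ≤ 1 with offspring not concentrated at 1, the Galton-Watson process goes extinct almost surely, so q = 1.
(Algebraic check: The pgf is f(s) = 4/13 + 8/13·s + 1/13·s². The extinction probability q is the smallest fixed point of f in [0, 1]. Setting s = f(s):
  1/13·s² + (8/13 − 1)·s + 4/13 = 0
  1/13·s² − (4/13 + 1/13)·s + 4/13 = 0
which factors as (s − 1)·(1/13·s − 4/13) = 0, giving roots s = 1 and s = (4/13)/(1/13) = 4. Since 4 ≥ 1, the smallest root in [0, 1] is s = 1.)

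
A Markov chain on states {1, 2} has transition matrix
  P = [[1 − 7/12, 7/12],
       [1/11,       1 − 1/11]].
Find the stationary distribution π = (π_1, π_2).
π_1 = 12/89, π_2 = 77/89

Solve πP = π with π_1 + π_2 = 1. From πP = π: π_1 · (1 − 7/12) + π_2 · 1/11 = π_1 ⇒ π_2 · 1/11 = π_1 · 7/12 ⇒ π_2/π_1 = (7/12)/(1/11) = 77/12. Together with π_1 + π_2 = 1:
  π_1 = (1/11)/(7/12 + 1/11) = (1/11)/(89/132) = 12/89,
  π_2 = (7/12)/(7/12 + 1/11) = (7/12)/(89/132) = 77/89.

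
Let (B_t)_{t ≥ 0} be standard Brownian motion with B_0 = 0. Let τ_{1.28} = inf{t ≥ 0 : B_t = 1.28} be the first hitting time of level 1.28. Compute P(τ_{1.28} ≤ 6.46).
P(τ_{1.28} ≤ 6.46) = 2(1 − Φ(1.28/√6.46)) = 2(1 − Φ(0.5036)) ≈ 0.6145

By the reflection principle for standard BM, P(τ_b ≤ t) = 2 · P(B_t ≥ b). Since B_t ~ N(0, t), P(B_t ≥ 1.28) = 1 − Φ(1.28/√t) = 1 − Φ(1.28/√6.46) = 1 − Φ(0.5036) ≈ 0.30727. Doubling: P(τ_{1.28} ≤ 6.46) ≈ 2 · 0.30727 = 0.61454 ≈ 0.6145.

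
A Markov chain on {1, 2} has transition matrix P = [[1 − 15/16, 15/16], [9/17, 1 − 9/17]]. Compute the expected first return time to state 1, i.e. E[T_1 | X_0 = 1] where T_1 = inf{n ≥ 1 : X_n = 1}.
E[T_1 | X_0 = 1] = 1/π_1 = 133/48

For an irreducible recurrent Markov chain with stationary distribution π, E[T_i | X_0 = i] = 1/π_i (Kac's formula). Here π_1 = (9/17)/(15/16 + 9/17) = (9/17)/(399/272) = 48/133, so E[T_1 | X_0 = 1] = 1/π_1 = (15/16 + 9/17)/(9/17) = (399/272)/(9/17) = 133/48.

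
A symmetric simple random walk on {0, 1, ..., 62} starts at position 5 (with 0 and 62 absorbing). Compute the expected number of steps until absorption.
E[τ | X_0 = 5] = 285

Let v_k = E[τ | X_0 = k]. Boundary: v_0 = v_62 = 0. Recurrence: v_k = 1 + (v_{k-1} + v_{k+1})/2 for 1 ≤ k ≤ 61. The particular solution to v_k − (v_{k-1} + v_{k+1})/2 = 1 is v_k = −k^2. Adding homogeneous solution A + B k and matching boundaries gives v_k = k (62 − k). Substituting k = 5: v_5 = 5 · 57 = 285.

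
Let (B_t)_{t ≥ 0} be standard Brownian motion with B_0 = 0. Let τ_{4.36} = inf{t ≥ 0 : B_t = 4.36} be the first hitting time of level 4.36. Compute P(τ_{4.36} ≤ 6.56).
P(τ_{4.36} ≤ 6.56) = 2(1 − Φ(4.36/√6.56)) = 2(1 − Φ(1.7023)) ≈ 0.0887

By the reflection principle for standard BM, P(τ_b ≤ t) = 2 · P(B_t ≥ b). Since B_t ~ N(0, t), P(B_t ≥ 4.36) = 1 − Φ(4.36/√t) = 1 − Φ(4.36/√6.56) = 1 − Φ(1.7023) ≈ 0.04435. Doubling: P(τ_{4.36} ≤ 6.56) ≈ 2 · 0.04435 = 0.08870 ≈ 0.0887.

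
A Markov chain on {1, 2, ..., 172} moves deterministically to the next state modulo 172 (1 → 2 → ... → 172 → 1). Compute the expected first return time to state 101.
E[T_101 | X_0 = 101] = 172

The chain cycles deterministically, so starting at state 101 it returns in exactly 172 steps. Equivalently, the stationary distribution is uniform π_j = 1/172 for every state j, so by Kac's formula E[T_101] = 1/π_101 = 172.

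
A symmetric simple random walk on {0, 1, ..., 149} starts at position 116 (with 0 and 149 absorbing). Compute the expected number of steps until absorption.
E[τ | X_0 = 116] = 3828

Let v_k = E[τ | X_0 = k]. Boundary: v_0 = v_149 = 0. Recurrence: v_k = 1 + (v_{k-1} + v_{k+1})/2 for 1 ≤ k ≤ 148. The particular solution to v_k − (v_{k-1} + v_{k+1})/2 = 1 is v_k = −k^2. Adding homogeneous solution A + B k and matching boundaries gives v_k = k (149 − k). Substituting k = 116: v_116 = 116 · 33 = 3828.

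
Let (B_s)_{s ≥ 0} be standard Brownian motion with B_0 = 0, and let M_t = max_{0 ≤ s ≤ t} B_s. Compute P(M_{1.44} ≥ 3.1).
P(M_{1.44} ≥ 3.1) = 2·P(B_{1.44} ≥ 3.1) = 2(1 − Φ(3.1/√1.44)) ≈ 0.0098

By the reflection principle for Brownian motion, P(M_t ≥ a) = 2 · P(B_t ≥ a) for a ≥ 0. Since B_t ~ N(0, t), P(B_t ≥ 3.1) = 1 − Φ(3.1/√t) = 1 − Φ(3.1/√1.44) = 1 − Φ(2.5833). So
  P(M_{1.44} ≥ 3.1) = 2(1 − Φ(2.5833)) ≈ 0.0098.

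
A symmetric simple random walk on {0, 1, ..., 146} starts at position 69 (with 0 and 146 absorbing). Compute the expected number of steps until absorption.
E[τ | X_0 = 69] = 5313

Let v_k = E[τ | X_0 = k]. Boundary: v_0 = v_146 = 0. Recurrence: v_k = 1 + (v_{k-1} + v_{k+1})/2 for 1 ≤ k ≤ 145. The particular solution to v_k − (v_{k-1} + v_{k+1})/2 = 1 is v_k = −k^2. Adding homogeneous solution A + B k and matching boundaries gives v_k = k (146 − k). Substituting k = 69: v_69 = 69 · 77 = 5313.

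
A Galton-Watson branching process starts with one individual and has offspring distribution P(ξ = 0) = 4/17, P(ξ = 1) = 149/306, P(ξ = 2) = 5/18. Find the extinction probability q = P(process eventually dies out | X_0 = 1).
q = 72/85

The pgf is f(s) = 4/17 + 149/306·s + 5/18·s². The extinction probability q is the smallest fixed point of f in [0, 1]. Setting s = f(s):
  5/18·s² + (149/306 − 1)·s + 4/17 = 0
  5/18·s² − (4/17 + 5/18)·s + 4/17 = 0
which factors as (s − 1)·(5/18·s − 4/17) = 0, giving roots s = 1 and s = (4/17)/(5/18) = 72/85.
Mean offspring μ = 149/306 + 2·5/18 = 319/306 > 1 (supercritical), so q < 1. The extinction probability is the smaller root: q = (4/17)/(5/18) = 72/85.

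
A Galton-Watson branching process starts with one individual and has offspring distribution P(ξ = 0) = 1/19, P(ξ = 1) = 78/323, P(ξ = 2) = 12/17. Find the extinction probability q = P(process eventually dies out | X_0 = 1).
q = 17/228

The pgf is f(s) = 1/19 + 78/323·s + 12/17·s². The extinction probability q is the smallest fixed point of f in [0, 1]. Setting s = f(s):
  12/17·s² + (78/323 − 1)·s + 1/19 = 0
  12/17·s² − (1/19 + 12/17)·s + 1/19 = 0
which factors as (s − 1)·(12/17·s − 1/19) = 0, giving roots s = 1 and s = (1/19)/(12/17) = 17/228.
Mean offspring μ = 78/323 + 2·12/17 = 534/323 > 1 (supercritical), so q < 1. The extinction probability is the smaller root: q = (1/19)/(12/17) = 17/228.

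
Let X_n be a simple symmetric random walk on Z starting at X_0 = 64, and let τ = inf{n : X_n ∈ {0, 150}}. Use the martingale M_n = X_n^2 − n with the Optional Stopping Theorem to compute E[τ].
E[τ] = 5504

M_n = X_n^2 − n is a martingale (since E[X_{n+1}^2 | F_n] = X_n^2 + 1). By OST (τ has finite mean in a bounded region), E[M_τ] = E[M_0] = X_0^2 − 0 = 64^2 = 4096. Also E[M_τ] = E[X_τ^2] − E[τ]. The walk exits at 0 or 150, with P(hit 150 first) = 64/150, so E[X_τ^2] = 150^2 · 64/150 + 0 = 9600. Thus E[τ] = E[X_τ^2] − E[M_τ] = 9600 − 4096 = 5504 = 64(150 − 64) = 5504.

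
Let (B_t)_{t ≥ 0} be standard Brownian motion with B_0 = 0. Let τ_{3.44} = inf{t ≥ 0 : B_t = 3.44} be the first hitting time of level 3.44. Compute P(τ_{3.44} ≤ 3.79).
P(τ_{3.44} ≤ 3.79) = 2(1 − Φ(3.44/√3.79)) = 2(1 − Φ(1.7670)) ≈ 0.0772

By the reflection principle for standard BM, P(τ_b ≤ t) = 2 · P(B_t ≥ b). Since B_t ~ N(0, t), P(B_t ≥ 3.44) = 1 − Φ(3.44/√t) = 1 − Φ(3.44/√3.79) = 1 − Φ(1.7670) ≈ 0.03861. Doubling: P(τ_{3.44} ≤ 3.79) ≈ 2 · 0.03861 = 0.07722 ≈ 0.0772.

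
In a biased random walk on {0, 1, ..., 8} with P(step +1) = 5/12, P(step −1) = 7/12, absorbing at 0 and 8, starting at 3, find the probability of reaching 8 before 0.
P(hit 8 before 0) = (1 − (7/5)^3) / (1 − (7/5)^8) = 340625/2687088

Let u_k denote P(reach 8 before 0 | start at k). Boundary: u_0 = 0, u_8 = 1. Recurrence: u_k = 5/12·u_{k+1} + 7/12·u_{k-1} for 1 ≤ k ≤ 7. Try u_k = A + B·r^k with r = q/p = (7/12)/(5/12) = 7/5. Substitution satisfies the recurrence; boundary conditions give:
  u_k = (1 − r^k) / (1 − r^N) = (1 − (7/5)^3) / (1 − (7/5)^8) = 340625/2687088.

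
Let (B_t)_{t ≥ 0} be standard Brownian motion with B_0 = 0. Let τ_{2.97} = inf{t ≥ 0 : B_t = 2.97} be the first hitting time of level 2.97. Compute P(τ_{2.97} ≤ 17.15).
P(τ_{2.97} ≤ 17.15) = 2(1 − Φ(2.97/√17.15)) = 2(1 − Φ(0.7172)) ≈ 0.4733

By the reflection principle for standard BM, P(τ_b ≤ t) = 2 · P(B_t ≥ b). Since B_t ~ N(0, t), P(B_t ≥ 2.97) = 1 − Φ(2.97/√t) = 1 − Φ(2.97/√17.15) = 1 − Φ(0.7172) ≈ 0.23663. Doubling: P(τ_{2.97} ≤ 17.15) ≈ 2 · 0.23663 = 0.47326 ≈ 0.4733.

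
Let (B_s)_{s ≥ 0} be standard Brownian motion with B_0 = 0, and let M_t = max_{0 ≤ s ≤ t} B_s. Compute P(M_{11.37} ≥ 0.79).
P(M_{11.37} ≥ 0.79) = 2·P(B_{11.37} ≥ 0.79) = 2(1 − Φ(0.79/√11.37)) ≈ 0.8148

By the reflection principle for Brownian motion, P(M_t ≥ a) = 2 · P(B_t ≥ a) for a ≥ 0. Since B_t ~ N(0, t), P(B_t ≥ 0.79) = 1 − Φ(0.79/√t) = 1 − Φ(0.79/√11.37) = 1 − Φ(0.2343). So
  P(M_{11.37} ≥ 0.79) = 2(1 − Φ(0.2343)) ≈ 0.8148.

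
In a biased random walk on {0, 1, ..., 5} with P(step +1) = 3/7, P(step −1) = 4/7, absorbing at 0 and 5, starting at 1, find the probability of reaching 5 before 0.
P(hit 5 before 0) = (1 − (4/3)^1) / (1 − (4/3)^5) = 81/781

Let u_k denote P(reach 5 before 0 | start at k). Boundary: u_0 = 0, u_5 = 1. Recurrence: u_k = 3/7·u_{k+1} + 4/7·u_{k-1} for 1 ≤ k ≤ 4. Try u_k = A + B·r^k with r = q/p = (4/7)/(3/7) = 4/3. Substitution satisfies the recurrence; boundary conditions give:
  u_k = (1 − r^k) / (1 − r^N) = (1 − (4/3)^1) / (1 − (4/3)^5) = 81/781.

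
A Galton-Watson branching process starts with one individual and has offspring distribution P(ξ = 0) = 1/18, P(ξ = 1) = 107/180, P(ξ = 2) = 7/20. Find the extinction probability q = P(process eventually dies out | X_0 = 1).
q = 10/63

The pgf is f(s) = 1/18 + 107/180·s + 7/20·s². The extinction probability q is the smallest fixed point of f in [0, 1]. Setting s = f(s):
  7/20·s² + (107/180 − 1)·s + 1/18 = 0
  7/20·s² − (1/18 + 7/20)·s + 1/18 = 0
which factors as (s − 1)·(7/20·s − 1/18) = 0, giving roots s = 1 and s = (1/18)/(7/20) = 10/63.
Mean offspring μ = 107/180 + 2·7/20 = 233/180 > 1 (supercritical), so q < 1. The extinction probability is the smaller root: q = (1/18)/(7/20) = 10/63.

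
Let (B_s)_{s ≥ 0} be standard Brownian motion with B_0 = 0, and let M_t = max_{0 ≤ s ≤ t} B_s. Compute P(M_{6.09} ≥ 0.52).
P(M_{6.09} ≥ 0.52) = 2·P(B_{6.09} ≥ 0.52) = 2(1 − Φ(0.52/√6.09)) ≈ 0.8331

By the reflection principle for Brownian motion, P(M_t ≥ a) = 2 · P(B_t ≥ a) for a ≥ 0. Since B_t ~ N(0, t), P(B_t ≥ 0.52) = 1 − Φ(0.52/√t) = 1 − Φ(0.52/√6.09) = 1 − Φ(0.2107). So
  P(M_{6.09} ≥ 0.52) = 2(1 − Φ(0.2107)) ≈ 0.8331.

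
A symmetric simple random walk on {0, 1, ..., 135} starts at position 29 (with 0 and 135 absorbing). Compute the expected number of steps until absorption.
E[τ | X_0 = 29] = 3074

Let v_k = E[τ | X_0 = k]. Boundary: v_0 = v_135 = 0. Recurrence: v_k = 1 + (v_{k-1} + v_{k+1})/2 for 1 ≤ k ≤ 134. The particular solution to v_k − (v_{k-1} + v_{k+1})/2 = 1 is v_k = −k^2. Adding homogeneous solution A + B k and matching boundaries gives v_k = k (135 − k). Substituting k = 29: v_29 = 29 · 106 = 3074.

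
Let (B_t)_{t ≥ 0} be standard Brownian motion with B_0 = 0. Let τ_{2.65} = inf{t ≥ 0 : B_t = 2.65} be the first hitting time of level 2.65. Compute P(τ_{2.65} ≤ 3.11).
P(τ_{2.65} ≤ 3.11) = 2(1 − Φ(2.65/√3.11)) = 2(1 − Φ(1.5027)) ≈ 0.1329

By the reflection principle for standard BM, P(τ_b ≤ t) = 2 · P(B_t ≥ b). Since B_t ~ N(0, t), P(B_t ≥ 2.65) = 1 − Φ(2.65/√t) = 1 − Φ(2.65/√3.11) = 1 − Φ(1.5027) ≈ 0.06646. Doubling: P(τ_{2.65} ≤ 3.11) ≈ 2 · 0.06646 = 0.13292 ≈ 0.1329.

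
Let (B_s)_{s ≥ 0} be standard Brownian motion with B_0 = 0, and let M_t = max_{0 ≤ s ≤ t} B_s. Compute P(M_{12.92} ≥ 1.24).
P(M_{12.92} ≥ 1.24) = 2·P(B_{12.92} ≥ 1.24) = 2(1 − Φ(1.24/√12.92)) ≈ 0.7301

By the reflection principle for Brownian motion, P(M_t ≥ a) = 2 · P(B_t ≥ a) for a ≥ 0. Since B_t ~ N(0, t), P(B_t ≥ 1.24) = 1 − Φ(1.24/√t) = 1 − Φ(1.24/√12.92) = 1 − Φ(0.3450). So
  P(M_{12.92} ≥ 1.24) = 2(1 − Φ(0.3450)) ≈ 0.7301.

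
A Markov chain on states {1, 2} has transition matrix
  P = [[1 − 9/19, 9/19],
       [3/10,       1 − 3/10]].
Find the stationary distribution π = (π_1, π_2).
π_1 = 19/49, π_2 = 30/49

Solve πP = π with π_1 + π_2 = 1. From πP = π: π_1 · (1 − 9/19) + π_2 · 3/10 = π_1 ⇒ π_2 · 3/10 = π_1 · 9/19 ⇒ π_2/π_1 = (9/19)/(3/10) = 30/19. Together with π_1 + π_2 = 1:
  π_1 = (3/10)/(9/19 + 3/10) = (3/10)/(147/190) = 19/49,
  π_2 = (9/19)/(9/19 + 3/10) = (9/19)/(147/190) = 30/49.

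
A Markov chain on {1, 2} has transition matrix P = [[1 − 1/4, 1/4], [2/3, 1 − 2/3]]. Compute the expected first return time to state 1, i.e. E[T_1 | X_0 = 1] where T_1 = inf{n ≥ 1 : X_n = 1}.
E[T_1 | X_0 = 1] = 1/π_1 = 11/8

For an irreducible recurrent Markov chain with stationary distribution π, E[T_i | X_0 = i] = 1/π_i (Kac's formula). Here π_1 = (2/3)/(1/4 + 2/3) = (2/3)/(11/12) = 8/11, so E[T_1 | X_0 = 1] = 1/π_1 = (1/4 + 2/3)/(2/3) = (11/12)/(2/3) = 11/8.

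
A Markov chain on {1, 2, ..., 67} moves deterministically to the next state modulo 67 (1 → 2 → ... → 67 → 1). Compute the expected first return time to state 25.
E[T_25 | X_0 = 25] = 67

The chain cycles deterministically, so starting at state 25 it returns in exactly 67 steps. Equivalently, the stationary distribution is uniform π_j = 1/67 for every state j, so by Kac's formula E[T_25] = 1/π_25 = 67.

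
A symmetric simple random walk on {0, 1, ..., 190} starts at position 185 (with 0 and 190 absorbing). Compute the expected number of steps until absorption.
E[τ | X_0 = 185] = 925

Let v_k = E[τ | X_0 = k]. Boundary: v_0 = v_190 = 0. Recurrence: v_k = 1 + (v_{k-1} + v_{k+1})/2 for 1 ≤ k ≤ 189. The particular solution to v_k − (v_{k-1} + v_{k+1})/2 = 1 is v_k = −k^2. Adding homogeneous solution A + B k and matching boundaries gives v_k = k (190 − k). Substituting k = 185: v_185 = 185 · 5 = 925.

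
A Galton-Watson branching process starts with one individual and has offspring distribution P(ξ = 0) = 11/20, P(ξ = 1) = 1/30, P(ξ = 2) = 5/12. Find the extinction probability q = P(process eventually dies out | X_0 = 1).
q = 1

Mean offspring μ = 0·11/20 + 1·1/30 + 2·5/12 = 13/15 ≤ 1. For μ ≤ 1 with offspring not concentrated at 1, the Galton-Watson process goes extinct almost surely, so q = 1.
(Algebraic check: The pgf is f(s) = 11/20 + 1/30·s + 5/12·s². The extinction probability q is the smallest fixed point of f in [0, 1]. Setting s = f(s):
  5/12·s² + (1/30 − 1)·s + 11/20 = 0
  5/12·s² − (11/20 + 5/12)·s + 11/20 = 0
which factors as (s − 1)·(5/12·s − 11/20) = 0, giving roots s = 1 and s = (11/20)/(5/12) = 33/25. Since 33/25 ≥ 1, the smallest root in [0, 1] is s = 1.)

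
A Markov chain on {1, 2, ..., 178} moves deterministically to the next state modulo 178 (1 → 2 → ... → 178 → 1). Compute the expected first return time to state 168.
E[T_168 | X_0 = 168] = 178

The chain cycles deterministically, so starting at state 168 it returns in exactly 178 steps. Equivalently, the stationary distribution is uniform π_j = 1/178 for every state j, so by Kac's formula E[T_168] = 1/π_168 = 178.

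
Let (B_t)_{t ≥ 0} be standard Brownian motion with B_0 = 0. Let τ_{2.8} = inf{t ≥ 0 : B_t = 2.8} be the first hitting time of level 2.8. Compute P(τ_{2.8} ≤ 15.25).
P(τ_{2.8} ≤ 15.25) = 2(1 − Φ(2.8/√15.25)) = 2(1 − Φ(0.7170)) ≈ 0.4734

By the reflection principle for standard BM, P(τ_b ≤ t) = 2 · P(B_t ≥ b). Since B_t ~ N(0, t), P(B_t ≥ 2.8) = 1 − Φ(2.8/√t) = 1 − Φ(2.8/√15.25) = 1 − Φ(0.7170) ≈ 0.23669. Doubling: P(τ_{2.8} ≤ 15.25) ≈ 2 · 0.23669 = 0.47338 ≈ 0.4734.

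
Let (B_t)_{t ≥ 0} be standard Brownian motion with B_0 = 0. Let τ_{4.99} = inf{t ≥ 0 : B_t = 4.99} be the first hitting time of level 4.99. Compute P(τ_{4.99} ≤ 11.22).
P(τ_{4.99} ≤ 11.22) = 2(1 − Φ(4.99/√11.22)) = 2(1 − Φ(1.4897)) ≈ 0.1363

By the reflection principle for standard BM, P(τ_b ≤ t) = 2 · P(B_t ≥ b). Since B_t ~ N(0, t), P(B_t ≥ 4.99) = 1 − Φ(4.99/√t) = 1 − Φ(4.99/√11.22) = 1 − Φ(1.4897) ≈ 0.06815. Doubling: P(τ_{4.99} ≤ 11.22) ≈ 2 · 0.06815 = 0.13630 ≈ 0.1363.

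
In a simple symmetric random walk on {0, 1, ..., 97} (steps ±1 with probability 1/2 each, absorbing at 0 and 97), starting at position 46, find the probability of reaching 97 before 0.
P(hit 97 before 0) = 46/97

Let u_k = P(hit 97 before 0 | start at k). Then u_0 = 0, u_97 = 1, and u_k = u_{k-1}/2 + u_{k+1}/2 for 1 ≤ k ≤ 96. This harmonic recurrence is solved by u_k = k/97, giving u_46 = 46/97.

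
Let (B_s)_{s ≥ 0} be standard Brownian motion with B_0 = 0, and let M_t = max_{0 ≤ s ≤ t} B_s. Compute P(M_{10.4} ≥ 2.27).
P(M_{10.4} ≥ 2.27) = 2·P(B_{10.4} ≥ 2.27) = 2(1 − Φ(2.27/√10.4)) ≈ 0.4815

By the reflection principle for Brownian motion, P(M_t ≥ a) = 2 · P(B_t ≥ a) for a ≥ 0. Since B_t ~ N(0, t), P(B_t ≥ 2.27) = 1 − Φ(2.27/√t) = 1 − Φ(2.27/√10.4) = 1 − Φ(0.7039). So
  P(M_{10.4} ≥ 2.27) = 2(1 − Φ(0.7039)) ≈ 0.4815.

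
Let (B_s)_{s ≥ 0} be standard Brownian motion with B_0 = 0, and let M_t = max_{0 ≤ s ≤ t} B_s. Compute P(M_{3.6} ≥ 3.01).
P(M_{3.6} ≥ 3.01) = 2·P(B_{3.6} ≥ 3.01) = 2(1 − Φ(3.01/√3.6)) ≈ 0.1126

By the reflection principle for Brownian motion, P(M_t ≥ a) = 2 · P(B_t ≥ a) for a ≥ 0. Since B_t ~ N(0, t), P(B_t ≥ 3.01) = 1 − Φ(3.01/√t) = 1 − Φ(3.01/√3.6) = 1 − Φ(1.5864). So
  P(M_{3.6} ≥ 3.01) = 2(1 − Φ(1.5864)) ≈ 0.1126.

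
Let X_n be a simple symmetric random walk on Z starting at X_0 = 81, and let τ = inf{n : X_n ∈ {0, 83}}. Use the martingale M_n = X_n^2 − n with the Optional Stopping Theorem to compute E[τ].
E[τ] = 162

M_n = X_n^2 − n is a martingale (since E[X_{n+1}^2 | F_n] = X_n^2 + 1). By OST (τ has finite mean in a bounded region), E[M_τ] = E[M_0] = X_0^2 − 0 = 81^2 = 6561. Also E[M_τ] = E[X_τ^2] − E[τ]. The walk exits at 0 or 83, with P(hit 83 first) = 81/83, so E[X_τ^2] = 83^2 · 81/83 + 0 = 6723. Thus E[τ] = E[X_τ^2] − E[M_τ] = 6723 − 6561 = 162 = 81(83 − 81) = 162.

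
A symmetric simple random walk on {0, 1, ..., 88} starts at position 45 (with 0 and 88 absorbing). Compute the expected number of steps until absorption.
E[τ | X_0 = 45] = 1935

Let v_k = E[τ | X_0 = k]. Boundary: v_0 = v_88 = 0. Recurrence: v_k = 1 + (v_{k-1} + v_{k+1})/2 for 1 ≤ k ≤ 87. The particular solution to v_k − (v_{k-1} + v_{k+1})/2 = 1 is v_k = −k^2. Adding homogeneous solution A + B k and matching boundaries gives v_k = k (88 − k). Substituting k = 45: v_45 = 45 · 43 = 1935.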